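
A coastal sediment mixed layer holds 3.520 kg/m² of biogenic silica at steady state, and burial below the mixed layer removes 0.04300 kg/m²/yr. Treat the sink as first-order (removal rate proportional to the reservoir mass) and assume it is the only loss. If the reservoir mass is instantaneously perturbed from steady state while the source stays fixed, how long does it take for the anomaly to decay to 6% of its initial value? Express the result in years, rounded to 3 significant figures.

For a linear reservoir the anomaly decays as exp(−t/τ) with τ = M/F = 3.520/0.04300 = 81.86 yr.
exp(−t/τ) = 0.06 ⇒ t = −τ ln(0.06) = 81.86 × 2.813 = 230.3 yr.

230 yr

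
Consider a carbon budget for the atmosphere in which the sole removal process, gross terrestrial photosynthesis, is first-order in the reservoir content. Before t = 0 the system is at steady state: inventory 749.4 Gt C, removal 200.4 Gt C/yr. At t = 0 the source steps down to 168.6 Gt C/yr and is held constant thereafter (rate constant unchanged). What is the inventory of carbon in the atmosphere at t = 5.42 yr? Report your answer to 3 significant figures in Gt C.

τ = M₀/F₀ = 749.4/200.4 = 3.740 yr; rate constant k = 1/τ.
New steady state M_∞ = F₁/k = F₁·τ = 168.6 × 3.740 = 630.48 Gt C.
M(t) = M_∞ + (M₀ − M_∞)·e^(−t/τ); t/τ = 5.42/3.740 = 1.449, so e^(−t/τ) = 0.2347.
M(t) = 630.48 + 118.9 × 0.2347 = 658.39 Gt C.

658 Gt C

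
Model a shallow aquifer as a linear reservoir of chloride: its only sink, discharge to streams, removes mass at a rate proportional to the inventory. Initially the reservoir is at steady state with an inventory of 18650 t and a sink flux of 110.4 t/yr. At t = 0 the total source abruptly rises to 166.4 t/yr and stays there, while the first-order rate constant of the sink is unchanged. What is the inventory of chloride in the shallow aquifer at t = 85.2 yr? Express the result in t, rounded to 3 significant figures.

22400 t

τ = M₀/F₀ = 18650/110.4 = 168.9 yr; rate constant k = 1/τ.
New steady state M_∞ = F₁/k = F₁·τ = 166.4 × 168.9 = 28110 t.
M(t) = M_∞ + (M₀ − M_∞)·e^(−t/τ); t/τ = 85.2/168.9 = 0.5043, so e^(−t/τ) = 0.6039.
M(t) = 28110 − 9460 × 0.6039 = 22397 t.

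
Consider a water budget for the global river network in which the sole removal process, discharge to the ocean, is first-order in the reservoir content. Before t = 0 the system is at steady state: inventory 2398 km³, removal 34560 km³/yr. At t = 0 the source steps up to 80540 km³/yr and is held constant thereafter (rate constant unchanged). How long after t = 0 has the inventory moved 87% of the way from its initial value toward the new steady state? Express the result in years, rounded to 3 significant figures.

0.142 yr

τ = M₀/F₀ = 2398/34560 = 0.06939 yr.
The remaining gap fraction is e^(−t/τ); 87% covered ⇒ e^(−t/τ) = 0.130.
t = −τ ln(0.130) = 0.06939 × 2.040 = 0.1416 yr.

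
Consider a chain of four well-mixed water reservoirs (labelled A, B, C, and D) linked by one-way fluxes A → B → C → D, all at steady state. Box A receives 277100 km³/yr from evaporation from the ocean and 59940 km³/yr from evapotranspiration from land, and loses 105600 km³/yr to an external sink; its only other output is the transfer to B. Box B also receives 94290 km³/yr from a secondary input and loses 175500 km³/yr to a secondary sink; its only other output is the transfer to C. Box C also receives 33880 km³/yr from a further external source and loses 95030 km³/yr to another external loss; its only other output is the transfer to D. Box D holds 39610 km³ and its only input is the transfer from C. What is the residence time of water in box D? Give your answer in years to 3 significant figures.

Box A: F(A→B) = (277100 + 59940) − 105600 = 231440 km³/yr.
Box B: F(B→C) = (231440 + 94290) − 175500 = 150230 km³/yr.
Box C: F(C→D) = (150230 + 33880) − 95030 = 89080 km³/yr.
Box D throughput = its input = 89080 km³/yr; τ = 39610 / 89080 = 0.4447 yr.

0.445 yr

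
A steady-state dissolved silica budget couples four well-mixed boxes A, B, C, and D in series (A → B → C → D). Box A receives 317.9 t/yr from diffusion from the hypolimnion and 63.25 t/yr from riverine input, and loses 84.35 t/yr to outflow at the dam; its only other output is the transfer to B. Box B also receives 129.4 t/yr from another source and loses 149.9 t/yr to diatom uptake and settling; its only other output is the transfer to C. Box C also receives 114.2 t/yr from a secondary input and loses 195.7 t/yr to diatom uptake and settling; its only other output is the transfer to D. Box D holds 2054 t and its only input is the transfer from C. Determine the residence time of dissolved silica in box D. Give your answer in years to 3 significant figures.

10.5 yr

Box A: F(A→B) = (317.9 + 63.25) − 84.35 = 296.80 t/yr.
Box B: F(B→C) = (296.80 + 129.4) − 149.9 = 276.30 t/yr.
Box C: F(C→D) = (276.30 + 114.2) − 195.7 = 194.80 t/yr.
Box D throughput = its input = 194.80 t/yr; τ = 2054 / 194.80 = 10.54 yr.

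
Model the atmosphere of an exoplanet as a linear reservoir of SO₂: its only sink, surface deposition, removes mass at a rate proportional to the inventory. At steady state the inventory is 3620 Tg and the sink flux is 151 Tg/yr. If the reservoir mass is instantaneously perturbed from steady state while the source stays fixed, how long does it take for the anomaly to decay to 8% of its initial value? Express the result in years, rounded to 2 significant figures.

61 yr

For a linear reservoir the anomaly decays as exp(−t/τ) with τ = M/F = 3620/151 = 23.97 yr.
exp(−t/τ) = 0.08 ⇒ t = −τ ln(0.08) = 23.97 × 2.526 = 60.55 yr.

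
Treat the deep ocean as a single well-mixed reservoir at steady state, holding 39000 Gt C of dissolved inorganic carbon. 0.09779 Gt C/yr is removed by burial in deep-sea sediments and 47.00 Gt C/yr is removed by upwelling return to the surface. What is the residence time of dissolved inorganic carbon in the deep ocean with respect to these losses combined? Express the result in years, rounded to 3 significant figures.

828 yr

Total removal = 0.09779 + 47.00 = 47.098 Gt C/yr.
τ = M / ΣF_out = 39000 / 47.098 = 828.1 yr.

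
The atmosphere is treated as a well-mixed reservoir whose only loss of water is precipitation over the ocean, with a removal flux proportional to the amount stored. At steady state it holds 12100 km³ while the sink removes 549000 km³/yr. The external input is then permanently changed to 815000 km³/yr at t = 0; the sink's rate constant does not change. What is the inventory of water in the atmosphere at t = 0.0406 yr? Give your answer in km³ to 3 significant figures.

17000 km³

τ = M₀/F₀ = 12100/549000 = 0.02204 yr; rate constant k = 1/τ.
New steady state M_∞ = F₁/k = F₁·τ = 815000 × 0.02204 = 17963 km³.
M(t) = M_∞ + (M₀ − M_∞)·e^(−t/τ); t/τ = 0.0406/0.02204 = 1.842, so e^(−t/τ) = 0.1585.
M(t) = 17963 − 5863 × 0.1585 = 17034 km³.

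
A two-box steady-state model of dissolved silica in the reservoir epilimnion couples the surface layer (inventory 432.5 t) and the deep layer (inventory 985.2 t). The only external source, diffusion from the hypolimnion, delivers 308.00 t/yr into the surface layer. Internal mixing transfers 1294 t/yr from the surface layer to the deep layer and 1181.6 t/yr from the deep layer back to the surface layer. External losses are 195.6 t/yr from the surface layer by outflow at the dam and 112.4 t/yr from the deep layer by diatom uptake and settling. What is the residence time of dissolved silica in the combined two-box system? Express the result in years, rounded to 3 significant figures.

For the system as a whole, the A↔B exchange is internal and contributes nothing to the throughput; only the external sinks remove mass.
M_total = 432.5 + 985.2 = 1417.7 t.
ΣF_external_out = 195.6 + 112.4 = 308.00 t/yr.
τ = M_total / ΣF_ext = 1417.7 / 308.00 = 4.603 yr.

4.60 yr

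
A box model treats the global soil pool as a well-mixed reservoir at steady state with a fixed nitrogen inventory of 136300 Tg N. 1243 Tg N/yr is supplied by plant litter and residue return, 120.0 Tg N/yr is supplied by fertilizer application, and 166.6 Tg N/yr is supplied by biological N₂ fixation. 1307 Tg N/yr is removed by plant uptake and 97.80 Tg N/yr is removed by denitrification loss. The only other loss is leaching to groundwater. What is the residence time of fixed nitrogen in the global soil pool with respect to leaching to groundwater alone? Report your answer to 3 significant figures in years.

1090 yr

At steady state ΣF_in = ΣF_out.
ΣF_in = 1243 + 120.0 + 166.6 = 1529.6 Tg N/yr.
Leaching to groundwater flux = ΣF_in − (1307 + 97.80) = 1529.6 − 1405 = 124.8 Tg N/yr.
τ = M / F = 136300 / 124.8 = 1092 yr.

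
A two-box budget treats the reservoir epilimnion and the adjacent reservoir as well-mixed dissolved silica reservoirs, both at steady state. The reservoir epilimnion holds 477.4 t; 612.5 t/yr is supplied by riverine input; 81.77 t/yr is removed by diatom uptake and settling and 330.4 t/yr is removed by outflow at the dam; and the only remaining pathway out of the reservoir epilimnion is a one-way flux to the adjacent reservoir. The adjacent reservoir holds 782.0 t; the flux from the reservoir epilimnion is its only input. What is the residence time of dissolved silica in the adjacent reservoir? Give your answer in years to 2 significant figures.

Balance the reservoir epilimnion: ΣF_in = 612.50 t/yr.
Flux to the adjacent reservoir = ΣF_in − (81.77 + 330.4) = 200.33 t/yr.
At steady state the output of the adjacent reservoir equals its input, 200.33 t/yr.
τ = M / F = 782.0 / 200.33 = 3.904 yr.

3.9 yr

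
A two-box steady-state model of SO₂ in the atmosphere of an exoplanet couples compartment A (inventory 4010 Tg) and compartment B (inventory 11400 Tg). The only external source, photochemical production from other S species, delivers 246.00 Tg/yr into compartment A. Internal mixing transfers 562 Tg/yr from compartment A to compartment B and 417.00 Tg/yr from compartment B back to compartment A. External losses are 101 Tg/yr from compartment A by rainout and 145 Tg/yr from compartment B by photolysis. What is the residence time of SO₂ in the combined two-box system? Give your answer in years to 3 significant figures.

62.6 yr

Residence time in the combined system uses the total inventory and the total *external* removal — internal exchanges between the two boxes cancel.
M_total = 4010 + 11400 = 15410 Tg.
ΣF_external_out = 101 + 145 = 246.00 Tg/yr.
τ = M_total / ΣF_ext = 15410 / 246.00 = 62.64 yr.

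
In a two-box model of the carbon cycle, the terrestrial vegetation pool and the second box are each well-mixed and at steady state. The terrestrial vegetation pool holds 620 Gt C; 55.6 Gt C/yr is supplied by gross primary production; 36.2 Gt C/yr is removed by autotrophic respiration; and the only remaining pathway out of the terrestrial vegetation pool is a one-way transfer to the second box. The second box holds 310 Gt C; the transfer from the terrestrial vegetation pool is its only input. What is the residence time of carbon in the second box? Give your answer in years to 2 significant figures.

Balance the terrestrial vegetation pool: ΣF_in = 55.600 Gt C/yr.
Transfer to the second box = ΣF_in − (36.2) = 19.400 Gt C/yr.
At steady state the output of the second box equals its input, 19.400 Gt C/yr.
τ = M / F = 310 / 19.400 = 15.98 yr.

16 yr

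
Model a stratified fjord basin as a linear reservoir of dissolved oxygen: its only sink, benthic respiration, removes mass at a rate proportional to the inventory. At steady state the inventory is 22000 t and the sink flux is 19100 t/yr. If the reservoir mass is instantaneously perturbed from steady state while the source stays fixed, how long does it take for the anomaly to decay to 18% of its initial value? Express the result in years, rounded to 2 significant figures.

2.0 yr

For a linear reservoir the anomaly decays as exp(−t/τ) with τ = M/F = 22000/19100 = 1.152 yr.
exp(−t/τ) = 0.18 ⇒ t = −τ ln(0.18) = 1.152 × 1.715 = 1.975 yr.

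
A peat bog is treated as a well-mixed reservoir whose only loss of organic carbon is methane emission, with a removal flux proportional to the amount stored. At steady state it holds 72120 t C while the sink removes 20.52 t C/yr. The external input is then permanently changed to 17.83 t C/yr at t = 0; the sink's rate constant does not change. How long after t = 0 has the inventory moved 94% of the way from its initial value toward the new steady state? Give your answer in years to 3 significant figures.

τ = M₀/F₀ = 72120/20.52 = 3515 yr.
The remaining gap fraction is e^(−t/τ); 94% covered ⇒ e^(−t/τ) = 0.0600.
t = −τ ln(0.0600) = 3515 × 2.813 = 9888 yr.

9890 yr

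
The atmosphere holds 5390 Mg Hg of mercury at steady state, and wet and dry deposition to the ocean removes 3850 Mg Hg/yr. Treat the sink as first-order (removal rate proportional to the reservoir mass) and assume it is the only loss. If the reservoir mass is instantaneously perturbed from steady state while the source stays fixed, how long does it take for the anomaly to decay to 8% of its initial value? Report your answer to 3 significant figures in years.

3.54 yr

For a linear reservoir the anomaly decays as exp(−t/τ) with τ = M/F = 5390/3850 = 1.400 yr.
exp(−t/τ) = 0.08 ⇒ t = −τ ln(0.08) = 1.400 × 2.526 = 3.536 yr.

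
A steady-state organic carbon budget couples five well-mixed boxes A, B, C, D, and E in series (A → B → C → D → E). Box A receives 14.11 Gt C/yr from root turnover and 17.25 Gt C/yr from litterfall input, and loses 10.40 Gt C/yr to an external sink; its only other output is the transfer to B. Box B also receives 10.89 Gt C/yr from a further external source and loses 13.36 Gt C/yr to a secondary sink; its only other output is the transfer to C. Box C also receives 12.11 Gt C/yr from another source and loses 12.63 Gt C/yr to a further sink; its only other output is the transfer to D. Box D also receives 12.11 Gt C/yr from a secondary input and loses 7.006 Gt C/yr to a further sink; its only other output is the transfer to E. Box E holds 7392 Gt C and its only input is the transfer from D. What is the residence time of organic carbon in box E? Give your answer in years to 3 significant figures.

320 yr

Box A: F(A→B) = (14.11 + 17.25) − 10.40 = 20.960 Gt C/yr.
Box B: F(B→C) = (20.960 + 10.89) − 13.36 = 18.490 Gt C/yr.
Box C: F(C→D) = (18.490 + 12.11) − 12.63 = 17.970 Gt C/yr.
Box D: F(D→E) = (17.970 + 12.11) − 7.006 = 23.074 Gt C/yr.
Box E throughput = its input = 23.074 Gt C/yr; τ = 7392 / 23.074 = 320.4 yr.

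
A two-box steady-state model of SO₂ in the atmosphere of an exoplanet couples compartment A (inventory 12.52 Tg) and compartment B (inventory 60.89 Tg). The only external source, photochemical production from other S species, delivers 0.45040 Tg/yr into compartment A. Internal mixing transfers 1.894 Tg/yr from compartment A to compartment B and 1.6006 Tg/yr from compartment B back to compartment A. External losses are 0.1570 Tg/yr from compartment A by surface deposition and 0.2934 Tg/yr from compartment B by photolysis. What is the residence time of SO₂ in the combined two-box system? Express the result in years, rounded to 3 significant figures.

163 yr

Residence time in the combined system uses the total inventory and the total *external* removal — internal exchanges between the two boxes cancel.
M_total = 12.52 + 60.89 = 73.410 Tg.
ΣF_external_out = 0.1570 + 0.2934 = 0.45040 Tg/yr.
τ = M_total / ΣF_ext = 73.410 / 0.45040 = 163.0 yr.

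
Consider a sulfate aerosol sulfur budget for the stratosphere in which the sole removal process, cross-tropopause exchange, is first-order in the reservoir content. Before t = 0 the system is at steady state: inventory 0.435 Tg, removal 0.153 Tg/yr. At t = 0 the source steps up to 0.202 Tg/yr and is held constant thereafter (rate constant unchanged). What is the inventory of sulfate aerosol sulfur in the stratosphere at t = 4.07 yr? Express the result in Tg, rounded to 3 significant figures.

τ = M₀/F₀ = 0.435/0.153 = 2.843 yr; rate constant k = 1/τ.
New steady state M_∞ = F₁/k = F₁·τ = 0.202 × 2.843 = 0.57431 Tg.
M(t) = M_∞ + (M₀ − M_∞)·e^(−t/τ); t/τ = 4.07/2.843 = 1.432, so e^(−t/τ) = 0.2389.
M(t) = 0.57431 − 0.1393 × 0.2389 = 0.54103 Tg.

0.541 Tg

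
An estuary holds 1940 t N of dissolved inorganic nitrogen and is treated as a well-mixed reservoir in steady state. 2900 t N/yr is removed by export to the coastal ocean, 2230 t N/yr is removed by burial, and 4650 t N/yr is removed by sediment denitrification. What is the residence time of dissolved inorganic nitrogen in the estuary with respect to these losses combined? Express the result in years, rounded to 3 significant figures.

Total removal = 2900 + 2230 + 4650 = 9780.0 t N/yr.
τ = M / ΣF_out = 1940 / 9780.0 = 0.1984 yr.

0.198 yr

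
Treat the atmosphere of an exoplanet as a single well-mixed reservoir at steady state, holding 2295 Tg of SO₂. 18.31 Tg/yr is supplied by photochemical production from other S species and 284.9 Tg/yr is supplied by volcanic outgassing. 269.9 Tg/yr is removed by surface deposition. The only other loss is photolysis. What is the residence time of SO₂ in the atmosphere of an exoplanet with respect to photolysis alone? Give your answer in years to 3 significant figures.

68.9 yr

At steady state ΣF_in = ΣF_out.
ΣF_in = 18.31 + 284.9 = 303.21 Tg/yr.
Photolysis flux = ΣF_in − (269.9) = 303.21 − 269.9 = 33.31 Tg/yr.
τ = M / F = 2295 / 33.31 = 68.90 yr.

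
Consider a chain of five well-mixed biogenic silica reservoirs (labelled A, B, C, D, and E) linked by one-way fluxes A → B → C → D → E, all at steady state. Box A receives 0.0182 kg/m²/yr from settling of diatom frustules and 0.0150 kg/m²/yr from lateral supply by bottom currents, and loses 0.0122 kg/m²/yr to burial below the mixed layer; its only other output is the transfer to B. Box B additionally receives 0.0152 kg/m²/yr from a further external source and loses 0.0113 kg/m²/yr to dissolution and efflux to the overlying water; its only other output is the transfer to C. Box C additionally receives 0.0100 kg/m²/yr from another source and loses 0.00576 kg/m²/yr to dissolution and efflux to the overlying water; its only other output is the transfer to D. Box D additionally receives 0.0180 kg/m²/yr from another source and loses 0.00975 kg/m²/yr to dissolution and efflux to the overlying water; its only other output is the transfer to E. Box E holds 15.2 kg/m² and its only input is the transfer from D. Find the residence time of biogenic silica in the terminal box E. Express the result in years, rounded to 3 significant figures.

Box A: F(A→B) = (0.0182 + 0.0150) − 0.0122 = 0.021000 kg/m²/yr.
Box B: F(B→C) = (0.021000 + 0.0152) − 0.0113 = 0.024900 kg/m²/yr.
Box C: F(C→D) = (0.024900 + 0.0100) − 0.00576 = 0.029140 kg/m²/yr.
Box D: F(D→E) = (0.029140 + 0.0180) − 0.00975 = 0.037390 kg/m²/yr.
Box E throughput = its input = 0.037390 kg/m²/yr; τ = 15.2 / 0.037390 = 406.5 yr.

407 yr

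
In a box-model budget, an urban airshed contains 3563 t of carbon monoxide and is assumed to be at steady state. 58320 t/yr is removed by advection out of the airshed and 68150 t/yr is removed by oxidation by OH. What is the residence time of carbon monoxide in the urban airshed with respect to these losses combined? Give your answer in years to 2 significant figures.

Total removal = 58320 + 68150 = 126470 t/yr.
τ = M / ΣF_out = 3563 / 126470 = 0.02817 yr.

0.028 yr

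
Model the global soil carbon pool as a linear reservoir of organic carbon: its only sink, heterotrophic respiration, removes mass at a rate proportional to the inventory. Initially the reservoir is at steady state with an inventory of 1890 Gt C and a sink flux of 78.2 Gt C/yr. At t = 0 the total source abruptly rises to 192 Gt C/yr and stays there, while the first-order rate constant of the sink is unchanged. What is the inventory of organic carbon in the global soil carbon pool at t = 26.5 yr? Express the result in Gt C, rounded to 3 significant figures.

3720 Gt C

The sink rate constant is k = F₀/M₀ = 78.2/1890 = 0.04138 yr⁻¹.
Solving dM/dt = F₁ − kM with M(0) = M₀ gives M(t) = F₁/k + (M₀ − F₁/k)·e^(−kt).
F₁/k = 192/0.04138 = 4640.4 Gt C; kt = 0.04138 × 26.5 = 1.096, e^(−kt) = 0.3341.
M(26.5) = 4640.4 + (1890 − 4640.4) × 0.3341 = 4640.4 − 918.8 = 3721.6 Gt C.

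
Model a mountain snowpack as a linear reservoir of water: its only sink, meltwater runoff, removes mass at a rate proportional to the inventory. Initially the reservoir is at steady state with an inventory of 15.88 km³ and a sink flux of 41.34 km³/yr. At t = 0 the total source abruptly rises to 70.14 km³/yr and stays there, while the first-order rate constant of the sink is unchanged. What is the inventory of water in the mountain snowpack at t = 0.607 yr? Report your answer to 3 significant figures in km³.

24.7 km³

The sink rate constant is k = F₀/M₀ = 41.34/15.88 = 2.603 yr⁻¹.
Solving dM/dt = F₁ − kM with M(0) = M₀ gives M(t) = F₁/k + (M₀ − F₁/k)·e^(−kt).
F₁/k = 70.14/2.603 = 26.943 km³; kt = 2.603 × 0.607 = 1.580, e^(−kt) = 0.2059.
M(0.607) = 26.943 + (15.88 − 26.943) × 0.2059 = 26.943 − 2.278 = 24.665 km³.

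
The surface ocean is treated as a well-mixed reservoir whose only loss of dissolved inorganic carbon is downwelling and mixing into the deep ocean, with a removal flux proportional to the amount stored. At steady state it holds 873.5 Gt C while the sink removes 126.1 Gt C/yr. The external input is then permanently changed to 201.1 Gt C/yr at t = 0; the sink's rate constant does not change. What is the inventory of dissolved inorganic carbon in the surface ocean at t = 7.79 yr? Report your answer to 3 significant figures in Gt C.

τ = M₀/F₀ = 873.5/126.1 = 6.927 yr; rate constant k = 1/τ.
New steady state M_∞ = F₁/k = F₁·τ = 201.1 × 6.927 = 1393.0 Gt C.
M(t) = M_∞ + (M₀ − M_∞)·e^(−t/τ); t/τ = 7.79/6.927 = 1.125, so e^(−t/τ) = 0.3248.
M(t) = 1393.0 − 519.5 × 0.3248 = 1224.3 Gt C.

1220 Gt C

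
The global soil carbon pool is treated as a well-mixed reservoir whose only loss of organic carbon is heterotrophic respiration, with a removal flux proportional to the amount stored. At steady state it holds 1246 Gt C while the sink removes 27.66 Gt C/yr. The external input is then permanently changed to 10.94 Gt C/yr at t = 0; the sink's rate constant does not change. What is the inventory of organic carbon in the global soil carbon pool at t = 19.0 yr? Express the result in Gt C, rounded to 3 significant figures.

987 Gt C

τ = M₀/F₀ = 1246/27.66 = 45.05 yr; rate constant k = 1/τ.
New steady state M_∞ = F₁/k = F₁·τ = 10.94 × 45.05 = 492.81 Gt C.
M(t) = M_∞ + (M₀ − M_∞)·e^(−t/τ); t/τ = 19.0/45.05 = 0.4218, so e^(−t/τ) = 0.6559.
M(t) = 492.81 + 753.2 × 0.6559 = 986.81 Gt C.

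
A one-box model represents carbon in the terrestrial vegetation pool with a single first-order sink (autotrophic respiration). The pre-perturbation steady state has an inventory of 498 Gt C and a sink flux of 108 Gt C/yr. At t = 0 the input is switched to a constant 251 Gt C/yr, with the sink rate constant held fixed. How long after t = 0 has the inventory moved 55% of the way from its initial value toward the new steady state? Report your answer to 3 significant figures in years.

3.68 yr

τ = M₀/F₀ = 498/108 = 4.611 yr.
The remaining gap fraction is e^(−t/τ); 55% covered ⇒ e^(−t/τ) = 0.450.
t = −τ ln(0.450) = 4.611 × 0.7985 = 3.682 yr.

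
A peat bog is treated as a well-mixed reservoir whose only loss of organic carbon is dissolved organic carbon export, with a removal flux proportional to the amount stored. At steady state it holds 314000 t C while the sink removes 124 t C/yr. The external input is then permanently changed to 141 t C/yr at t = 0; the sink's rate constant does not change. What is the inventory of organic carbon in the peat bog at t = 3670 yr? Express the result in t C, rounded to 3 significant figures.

The sink rate constant is k = F₀/M₀ = 124/314000 = 0.0003949 yr⁻¹.
Solving dM/dt = F₁ − kM with M(0) = M₀ gives M(t) = F₁/k + (M₀ − F₁/k)·e^(−kt).
F₁/k = 141/0.0003949 = 357050 t C; kt = 0.0003949 × 3670 = 1.449, e^(−kt) = 0.2347.
M(3670) = 357050 + (314000 − 357050) × 0.2347 = 357050 − 10100 = 346940 t C.

347000 t C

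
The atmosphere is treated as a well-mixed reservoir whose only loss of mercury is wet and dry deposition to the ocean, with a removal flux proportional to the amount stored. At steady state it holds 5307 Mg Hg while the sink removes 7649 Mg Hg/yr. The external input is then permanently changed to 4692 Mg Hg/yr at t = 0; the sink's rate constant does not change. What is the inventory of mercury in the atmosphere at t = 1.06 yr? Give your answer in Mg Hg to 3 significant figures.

τ = M₀/F₀ = 5307/7649 = 0.6938 yr; rate constant k = 1/τ.
New steady state M_∞ = F₁/k = F₁·τ = 4692 × 0.6938 = 3255.4 Mg Hg.
M(t) = M_∞ + (M₀ − M_∞)·e^(−t/τ); t/τ = 1.06/0.6938 = 1.528, so e^(−t/τ) = 0.2170.
M(t) = 3255.4 + 2052 × 0.2170 = 3700.6 Mg Hg.

3700 Mg Hg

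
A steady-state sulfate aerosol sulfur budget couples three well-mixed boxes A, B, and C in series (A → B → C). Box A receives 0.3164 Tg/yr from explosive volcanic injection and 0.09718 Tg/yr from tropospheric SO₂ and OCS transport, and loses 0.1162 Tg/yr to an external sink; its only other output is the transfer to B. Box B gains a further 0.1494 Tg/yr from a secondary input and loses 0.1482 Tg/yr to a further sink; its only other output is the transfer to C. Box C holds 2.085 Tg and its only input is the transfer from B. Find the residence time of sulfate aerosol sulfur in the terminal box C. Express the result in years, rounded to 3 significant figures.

Box A: F(A→B) = (0.3164 + 0.09718) − 0.1162 = 0.29738 Tg/yr.
Box B: F(B→C) = (0.29738 + 0.1494) − 0.1482 = 0.29858 Tg/yr.
Box C throughput = its input = 0.29858 Tg/yr; τ = 2.085 / 0.29858 = 6.983 yr.

6.98 yr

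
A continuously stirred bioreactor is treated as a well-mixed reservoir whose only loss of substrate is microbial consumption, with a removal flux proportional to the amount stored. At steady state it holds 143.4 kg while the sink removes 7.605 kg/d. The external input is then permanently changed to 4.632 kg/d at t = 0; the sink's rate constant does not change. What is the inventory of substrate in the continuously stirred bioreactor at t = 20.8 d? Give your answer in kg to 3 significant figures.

106 kg

The sink rate constant is k = F₀/M₀ = 7.605/143.4 = 0.05303 d⁻¹.
Solving dM/dt = F₁ − kM with M(0) = M₀ gives M(t) = F₁/k + (M₀ − F₁/k)·e^(−kt).
F₁/k = 4.632/0.05303 = 87.341 kg; kt = 0.05303 × 20.8 = 1.103, e^(−kt) = 0.3318.
M(20.8) = 87.341 + (143.4 − 87.341) × 0.3318 = 87.341 + 18.60 = 105.94 kg.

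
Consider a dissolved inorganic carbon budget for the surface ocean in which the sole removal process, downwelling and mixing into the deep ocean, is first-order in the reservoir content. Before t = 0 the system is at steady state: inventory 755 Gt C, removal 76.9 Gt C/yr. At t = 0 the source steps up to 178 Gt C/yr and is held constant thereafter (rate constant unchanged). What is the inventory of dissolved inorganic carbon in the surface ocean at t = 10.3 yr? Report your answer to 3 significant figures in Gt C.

The sink rate constant is k = F₀/M₀ = 76.9/755 = 0.1019 yr⁻¹.
Solving dM/dt = F₁ − kM with M(0) = M₀ gives M(t) = F₁/k + (M₀ − F₁/k)·e^(−kt).
F₁/k = 178/0.1019 = 1747.6 Gt C; kt = 0.1019 × 10.3 = 1.049, e^(−kt) = 0.3503.
M(10.3) = 1747.6 + (755 − 1747.6) × 0.3503 = 1747.6 − 347.7 = 1399.9 Gt C.

1400 Gt C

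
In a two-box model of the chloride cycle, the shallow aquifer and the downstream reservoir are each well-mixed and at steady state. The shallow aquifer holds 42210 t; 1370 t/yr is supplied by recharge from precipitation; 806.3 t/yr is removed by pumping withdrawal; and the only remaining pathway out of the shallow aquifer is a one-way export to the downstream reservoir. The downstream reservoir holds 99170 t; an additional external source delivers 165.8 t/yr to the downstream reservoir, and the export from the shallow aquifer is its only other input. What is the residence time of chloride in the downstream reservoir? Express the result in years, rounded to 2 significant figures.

140 yr

Balance the shallow aquifer: ΣF_in = 1370.0 t/yr.
Export to the downstream reservoir = ΣF_in − (806.3) = 563.70 t/yr.
Total input to the downstream reservoir = 563.70 + 165.8 = 729.50 t/yr; at steady state this equals its total output.
τ = M / F = 99170 / 729.50 = 135.9 yr.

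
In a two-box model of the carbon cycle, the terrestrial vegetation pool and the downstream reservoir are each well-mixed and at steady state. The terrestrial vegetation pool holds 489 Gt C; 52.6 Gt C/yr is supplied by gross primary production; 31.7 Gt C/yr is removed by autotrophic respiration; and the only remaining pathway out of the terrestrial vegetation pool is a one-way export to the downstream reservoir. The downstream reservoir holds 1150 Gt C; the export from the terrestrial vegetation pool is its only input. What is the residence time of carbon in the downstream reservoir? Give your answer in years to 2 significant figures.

Balance the terrestrial vegetation pool: ΣF_in = 52.600 Gt C/yr.
Export to the downstream reservoir = ΣF_in − (31.7) = 20.900 Gt C/yr.
At steady state the output of the downstream reservoir equals its input, 20.900 Gt C/yr.
τ = M / F = 1150 / 20.900 = 55.02 yr.

55 yr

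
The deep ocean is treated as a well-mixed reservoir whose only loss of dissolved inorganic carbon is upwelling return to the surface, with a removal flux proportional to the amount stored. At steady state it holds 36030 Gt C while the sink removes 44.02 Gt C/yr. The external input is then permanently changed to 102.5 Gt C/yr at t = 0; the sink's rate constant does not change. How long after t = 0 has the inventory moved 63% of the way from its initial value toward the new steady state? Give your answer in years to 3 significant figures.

814 yr

τ = M₀/F₀ = 36030/44.02 = 818.5 yr.
The remaining gap fraction is e^(−t/τ); 63% covered ⇒ e^(−t/τ) = 0.370.
t = −τ ln(0.370) = 818.5 × 0.9943 = 813.8 yr.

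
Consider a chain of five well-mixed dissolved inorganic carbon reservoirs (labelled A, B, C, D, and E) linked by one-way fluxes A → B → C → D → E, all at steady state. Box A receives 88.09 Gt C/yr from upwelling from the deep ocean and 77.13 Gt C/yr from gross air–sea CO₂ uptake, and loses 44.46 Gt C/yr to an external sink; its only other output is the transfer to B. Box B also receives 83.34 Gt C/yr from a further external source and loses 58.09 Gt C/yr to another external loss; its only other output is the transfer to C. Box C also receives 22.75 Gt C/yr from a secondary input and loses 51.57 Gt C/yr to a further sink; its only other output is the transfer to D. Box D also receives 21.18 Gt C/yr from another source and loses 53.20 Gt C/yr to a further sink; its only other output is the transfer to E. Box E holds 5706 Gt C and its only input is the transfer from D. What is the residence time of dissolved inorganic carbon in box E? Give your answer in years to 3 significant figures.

Box A: F(A→B) = (88.09 + 77.13) − 44.46 = 120.76 Gt C/yr.
Box B: F(B→C) = (120.76 + 83.34) − 58.09 = 146.01 Gt C/yr.
Box C: F(C→D) = (146.01 + 22.75) − 51.57 = 117.19 Gt C/yr.
Box D: F(D→E) = (117.19 + 21.18) − 53.20 = 85.170 Gt C/yr.
Box E throughput = its input = 85.170 Gt C/yr; τ = 5706 / 85.170 = 67.00 yr.

67.0 yr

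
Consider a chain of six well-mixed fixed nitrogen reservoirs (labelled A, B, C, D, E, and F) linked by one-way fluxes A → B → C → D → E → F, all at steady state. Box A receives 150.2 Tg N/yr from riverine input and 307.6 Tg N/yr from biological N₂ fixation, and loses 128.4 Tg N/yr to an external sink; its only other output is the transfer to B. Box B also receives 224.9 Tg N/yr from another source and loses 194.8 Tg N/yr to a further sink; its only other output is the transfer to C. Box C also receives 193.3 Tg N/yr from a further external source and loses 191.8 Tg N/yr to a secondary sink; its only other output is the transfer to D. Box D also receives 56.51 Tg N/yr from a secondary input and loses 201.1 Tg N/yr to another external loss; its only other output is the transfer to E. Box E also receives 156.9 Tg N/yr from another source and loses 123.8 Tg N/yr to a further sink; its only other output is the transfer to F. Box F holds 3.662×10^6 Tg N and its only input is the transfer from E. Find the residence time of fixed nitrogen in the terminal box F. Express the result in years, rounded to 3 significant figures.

14700 yr

Box A: F(A→B) = (150.2 + 307.6) − 128.4 = 329.40 Tg N/yr.
Box B: F(B→C) = (329.40 + 224.9) − 194.8 = 359.50 Tg N/yr.
Box C: F(C→D) = (359.50 + 193.3) − 191.8 = 361.00 Tg N/yr.
Box D: F(D→E) = (361.00 + 56.51) − 201.1 = 216.41 Tg N/yr.
Box E: F(E→F) = (216.41 + 156.9) − 123.8 = 249.51 Tg N/yr.
Box F throughput = its input = 249.51 Tg N/yr; τ = 3.662×10^6 / 249.51 = 14680 yr.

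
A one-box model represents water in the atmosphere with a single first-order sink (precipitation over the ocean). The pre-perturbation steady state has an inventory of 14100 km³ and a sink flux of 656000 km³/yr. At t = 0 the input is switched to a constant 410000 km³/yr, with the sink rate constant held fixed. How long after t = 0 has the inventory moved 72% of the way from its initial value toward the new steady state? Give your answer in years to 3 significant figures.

0.0274 yr

τ = M₀/F₀ = 14100/656000 = 0.02149 yr.
The remaining gap fraction is e^(−t/τ); 72% covered ⇒ e^(−t/τ) = 0.280.
t = −τ ln(0.280) = 0.02149 × 1.273 = 0.02736 yr.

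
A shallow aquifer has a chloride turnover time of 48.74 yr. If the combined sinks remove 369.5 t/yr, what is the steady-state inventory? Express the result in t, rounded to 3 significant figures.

τ = M/F ⇒ M = τ × F = 48.74 × 369.5 = 18010 t.

18000 t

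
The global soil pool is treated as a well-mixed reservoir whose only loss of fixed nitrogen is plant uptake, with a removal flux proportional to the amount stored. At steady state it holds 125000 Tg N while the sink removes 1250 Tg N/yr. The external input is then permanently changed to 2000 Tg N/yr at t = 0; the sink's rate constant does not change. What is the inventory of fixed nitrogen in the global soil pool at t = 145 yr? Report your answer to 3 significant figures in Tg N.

τ = M₀/F₀ = 125000/1250 = 100.0 yr; rate constant k = 1/τ.
New steady state M_∞ = F₁/k = F₁·τ = 2000 × 100.0 = 200000 Tg N.
M(t) = M_∞ + (M₀ − M_∞)·e^(−t/τ); t/τ = 145/100.0 = 1.450, so e^(−t/τ) = 0.2346.
M(t) = 200000 − 75000 × 0.2346 = 182410 Tg N.

182000 Tg N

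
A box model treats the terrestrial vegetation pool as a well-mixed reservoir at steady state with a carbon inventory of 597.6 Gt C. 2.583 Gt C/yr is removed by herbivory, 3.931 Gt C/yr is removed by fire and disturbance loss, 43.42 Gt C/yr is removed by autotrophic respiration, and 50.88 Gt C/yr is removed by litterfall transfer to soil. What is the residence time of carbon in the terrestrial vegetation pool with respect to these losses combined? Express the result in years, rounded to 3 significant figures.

5.93 yr

Total removal = 2.583 + 3.931 + 43.42 + 50.88 = 100.81 Gt C/yr.
τ = M / ΣF_out = 597.6 / 100.81 = 5.928 yr.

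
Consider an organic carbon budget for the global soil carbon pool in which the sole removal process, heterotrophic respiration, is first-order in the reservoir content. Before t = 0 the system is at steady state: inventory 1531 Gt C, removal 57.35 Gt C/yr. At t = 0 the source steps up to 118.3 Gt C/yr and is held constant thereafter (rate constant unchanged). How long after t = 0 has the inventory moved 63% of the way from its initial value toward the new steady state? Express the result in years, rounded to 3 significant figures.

τ = M₀/F₀ = 1531/57.35 = 26.70 yr.
The remaining gap fraction is e^(−t/τ); 63% covered ⇒ e^(−t/τ) = 0.370.
t = −τ ln(0.370) = 26.70 × 0.9943 = 26.54 yr.

26.5 yr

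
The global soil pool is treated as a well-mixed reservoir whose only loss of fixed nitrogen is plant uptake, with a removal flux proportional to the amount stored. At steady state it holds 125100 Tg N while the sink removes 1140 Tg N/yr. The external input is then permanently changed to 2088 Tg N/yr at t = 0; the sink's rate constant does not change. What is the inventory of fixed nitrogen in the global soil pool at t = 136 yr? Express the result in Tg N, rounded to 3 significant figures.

The sink rate constant is k = F₀/M₀ = 1140/125100 = 0.009113 yr⁻¹.
Solving dM/dt = F₁ − kM with M(0) = M₀ gives M(t) = F₁/k + (M₀ − F₁/k)·e^(−kt).
F₁/k = 2088/0.009113 = 229130 Tg N; kt = 0.009113 × 136 = 1.239, e^(−kt) = 0.2896.
M(136) = 229130 + (125100 − 229130) × 0.2896 = 229130 − 30130 = 199010 Tg N.

199000 Tg N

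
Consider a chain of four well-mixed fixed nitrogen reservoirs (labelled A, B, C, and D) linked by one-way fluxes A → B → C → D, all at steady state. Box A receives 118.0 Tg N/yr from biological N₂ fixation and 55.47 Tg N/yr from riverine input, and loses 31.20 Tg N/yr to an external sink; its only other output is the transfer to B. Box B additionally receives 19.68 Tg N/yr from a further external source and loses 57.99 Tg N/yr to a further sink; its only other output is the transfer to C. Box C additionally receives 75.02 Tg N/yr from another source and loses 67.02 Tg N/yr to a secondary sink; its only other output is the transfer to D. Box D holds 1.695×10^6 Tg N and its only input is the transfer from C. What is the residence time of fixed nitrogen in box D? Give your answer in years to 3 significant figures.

15100 yr

Box A: F(A→B) = (118.0 + 55.47) − 31.20 = 142.27 Tg N/yr.
Box B: F(B→C) = (142.27 + 19.68) − 57.99 = 103.96 Tg N/yr.
Box C: F(C→D) = (103.96 + 75.02) − 67.02 = 111.96 Tg N/yr.
Box D throughput = its input = 111.96 Tg N/yr; τ = 1.695×10^6 / 111.96 = 15140 yr.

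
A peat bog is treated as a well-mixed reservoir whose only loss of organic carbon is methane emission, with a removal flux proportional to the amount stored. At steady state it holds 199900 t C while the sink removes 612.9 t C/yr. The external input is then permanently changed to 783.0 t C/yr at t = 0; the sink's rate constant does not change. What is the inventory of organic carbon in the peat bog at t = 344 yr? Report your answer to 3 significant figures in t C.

The sink rate constant is k = F₀/M₀ = 612.9/199900 = 0.003066 yr⁻¹.
Solving dM/dt = F₁ − kM with M(0) = M₀ gives M(t) = F₁/k + (M₀ − F₁/k)·e^(−kt).
F₁/k = 783.0/0.003066 = 255380 t C; kt = 0.003066 × 344 = 1.055, e^(−kt) = 0.3483.
M(344) = 255380 + (199900 − 255380) × 0.3483 = 255380 − 19320 = 236060 t C.

236000 t C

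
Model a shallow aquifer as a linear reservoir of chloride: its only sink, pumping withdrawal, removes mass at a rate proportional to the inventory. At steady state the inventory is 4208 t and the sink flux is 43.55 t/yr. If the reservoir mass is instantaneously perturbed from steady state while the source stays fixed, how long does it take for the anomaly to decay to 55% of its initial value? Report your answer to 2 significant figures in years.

58 yr

For a linear reservoir the anomaly decays as exp(−t/τ) with τ = M/F = 4208/43.55 = 96.62 yr.
exp(−t/τ) = 0.55 ⇒ t = −τ ln(0.55) = 96.62 × 0.5978 = 57.77 yr.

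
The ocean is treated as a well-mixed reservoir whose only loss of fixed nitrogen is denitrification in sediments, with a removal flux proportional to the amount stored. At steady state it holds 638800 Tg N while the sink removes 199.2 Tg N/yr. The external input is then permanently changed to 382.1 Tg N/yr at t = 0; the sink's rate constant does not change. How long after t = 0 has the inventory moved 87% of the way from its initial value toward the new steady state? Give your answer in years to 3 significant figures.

τ = M₀/F₀ = 638800/199.2 = 3207 yr.
The remaining gap fraction is e^(−t/τ); 87% covered ⇒ e^(−t/τ) = 0.130.
t = −τ ln(0.130) = 3207 × 2.040 = 6543 yr.

6540 yr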